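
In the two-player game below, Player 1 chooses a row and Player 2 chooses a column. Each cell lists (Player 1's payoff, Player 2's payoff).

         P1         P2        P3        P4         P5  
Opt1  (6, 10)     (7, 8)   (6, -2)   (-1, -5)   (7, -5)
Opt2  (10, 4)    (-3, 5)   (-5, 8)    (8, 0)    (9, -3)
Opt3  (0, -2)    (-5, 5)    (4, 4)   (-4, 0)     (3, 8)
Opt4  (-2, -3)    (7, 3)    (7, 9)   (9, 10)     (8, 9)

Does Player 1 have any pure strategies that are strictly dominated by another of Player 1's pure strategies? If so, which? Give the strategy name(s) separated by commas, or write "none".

Opt3

Opt1: no other strategy beats it everywhere (Opt2 at P2 (7>-3); Opt3 at P1 (6>0); Opt4 at P1 (6>-2)).
Nothing dominates Opt2: Opt1 at P1 (10>6); Opt3 at P1 (10>0); Opt4 at P1 (10>-2).
Opt3: dominated, since Opt1 does at least as well everywhere (P1: 6>0, P2: 7>-5, P3: 6>4, P4: -1>-4, P5: 7>3).
Opt4: no other strategy beats it everywhere (Opt1 at P2 (7=7); Opt2 at P2 (7>-3); Opt3 at P2 (7>-5)).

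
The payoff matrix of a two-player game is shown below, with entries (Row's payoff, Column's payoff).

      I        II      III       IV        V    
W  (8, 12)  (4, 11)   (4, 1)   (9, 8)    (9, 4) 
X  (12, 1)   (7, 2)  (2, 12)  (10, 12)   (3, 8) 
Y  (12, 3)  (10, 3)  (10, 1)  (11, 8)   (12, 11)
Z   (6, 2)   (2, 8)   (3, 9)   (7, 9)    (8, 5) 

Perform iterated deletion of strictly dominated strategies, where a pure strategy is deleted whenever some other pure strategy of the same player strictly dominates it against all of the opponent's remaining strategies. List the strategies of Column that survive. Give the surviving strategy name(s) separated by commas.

For Row, Y strictly dominates W on the remaining columns (I: 12>8, II: 10>4, III: 10>4, IV: 11>9, V: 12>9); eliminate W.
Row Z is eliminated: Y beats it against every remaining column (I: 12>6, II: 10>2, III: 10>3, IV: 11>7, V: 12>8).
For Column, IV strictly dominates I on the remaining rows (X: 12>1, Y: 8>3); eliminate I.
Row X is eliminated: Y beats it against every remaining column (II: 10>7, III: 10>2, IV: 11>10, V: 12>3).
For Column, IV strictly dominates II on the remaining rows (Y: 8>3); eliminate II.
For Column, IV strictly dominates III on the remaining rows (Y: 8>1); eliminate III.
Column's strategy IV is strictly dominated by V (Y: 11>8) and is removed.
Among the remaining strategies, none is strictly dominated by another pure strategy of the same player, so the elimination stops.
Surviving strategies — Row: {Y}; Column: {V}.

V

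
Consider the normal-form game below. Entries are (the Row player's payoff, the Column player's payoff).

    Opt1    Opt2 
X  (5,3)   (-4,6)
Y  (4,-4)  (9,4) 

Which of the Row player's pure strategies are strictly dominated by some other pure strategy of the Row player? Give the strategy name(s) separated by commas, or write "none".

Nothing dominates X: Y at Opt1 (5>4).
Y: no other strategy beats it everywhere (X at Opt2 (9>-4)).

none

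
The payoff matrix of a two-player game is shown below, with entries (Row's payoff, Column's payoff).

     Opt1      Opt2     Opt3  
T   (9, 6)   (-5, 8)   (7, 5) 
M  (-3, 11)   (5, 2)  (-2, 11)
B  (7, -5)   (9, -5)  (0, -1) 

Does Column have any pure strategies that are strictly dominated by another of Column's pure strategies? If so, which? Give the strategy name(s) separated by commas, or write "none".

none

Opt1 is not dominated — it holds its own against Opt2 at M (11>2); Opt3 at T (6>5).
Nothing dominates Opt2: Opt1 at T (8>6); Opt3 at T (8>5).
Opt3: no other strategy beats it everywhere (Opt1 at M (11=11); Opt2 at M (11>2)).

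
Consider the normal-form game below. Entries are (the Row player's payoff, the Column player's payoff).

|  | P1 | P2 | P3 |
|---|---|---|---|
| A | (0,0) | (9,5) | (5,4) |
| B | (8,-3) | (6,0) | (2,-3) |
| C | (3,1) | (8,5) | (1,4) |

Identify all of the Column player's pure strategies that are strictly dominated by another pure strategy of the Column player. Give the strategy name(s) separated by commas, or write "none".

P1 is strictly dominated by P2 (A: 5>0, B: 0>-3, C: 5>1).
Nothing dominates P2: P1 at A (5>0); P3 at A (5>4).
P3 is strictly dominated by P2 (A: 5>4, B: 0>-3, C: 5>4).

P1, P3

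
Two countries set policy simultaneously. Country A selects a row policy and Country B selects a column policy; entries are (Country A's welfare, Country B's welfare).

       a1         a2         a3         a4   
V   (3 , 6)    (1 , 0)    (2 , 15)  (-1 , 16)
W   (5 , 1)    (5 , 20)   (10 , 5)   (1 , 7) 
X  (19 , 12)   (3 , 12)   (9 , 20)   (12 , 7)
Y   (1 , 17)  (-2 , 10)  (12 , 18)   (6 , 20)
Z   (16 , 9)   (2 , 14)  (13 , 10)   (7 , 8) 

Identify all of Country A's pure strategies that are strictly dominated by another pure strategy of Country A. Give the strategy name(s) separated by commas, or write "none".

V: dominated, since W does at least as well everywhere (a1: 5>3, a2: 5>1, a3: 10>2, a4: 1>-1).
Nothing dominates W: V at a1 (5>3); X at a2 (5>3); Y at a1 (5>1); Z at a2 (5>2).
X: no other strategy beats it everywhere (V at a1 (19>3); W at a1 (19>5); Y at a1 (19>1); Z at a1 (19>16)).
Z strictly dominates Y — a1: 16>1, a2: 2>-2, a3: 13>12, a4: 7>6.
Nothing dominates Z: V at a1 (16>3); W at a1 (16>5); X at a3 (13>9); Y at a1 (16>1).

V, Y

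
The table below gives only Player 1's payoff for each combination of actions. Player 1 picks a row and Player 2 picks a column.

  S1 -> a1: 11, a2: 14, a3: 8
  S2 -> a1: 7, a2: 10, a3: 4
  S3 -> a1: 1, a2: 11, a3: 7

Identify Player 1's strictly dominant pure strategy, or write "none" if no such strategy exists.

S1

S1 vs S2: a1: 11>7, a2: 14>10, a3: 8>4.
S1 vs S3: a1: 11>1, a2: 14>11, a3: 8>7.
S1 strictly beats every other strategy against every opponent action, so it is strictly dominant.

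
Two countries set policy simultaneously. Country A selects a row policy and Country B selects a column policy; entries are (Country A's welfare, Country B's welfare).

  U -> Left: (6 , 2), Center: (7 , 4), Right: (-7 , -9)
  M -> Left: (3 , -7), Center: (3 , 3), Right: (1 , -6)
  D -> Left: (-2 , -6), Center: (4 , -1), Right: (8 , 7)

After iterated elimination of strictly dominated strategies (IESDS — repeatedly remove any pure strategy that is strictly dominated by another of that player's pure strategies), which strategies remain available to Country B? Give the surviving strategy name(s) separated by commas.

Center, Right

For Country B, Center strictly dominates Left on the remaining rows (U: 4>2, M: 3>-7, D: -1>-6); eliminate Left.
For Country A, D strictly dominates M on the remaining columns (Center: 4>3, Right: 8>1); eliminate M.
Among the remaining strategies, none is strictly dominated by another pure strategy of the same player, so the elimination stops.
Surviving strategies — Country A: {U, D}; Country B: {Center, Right}.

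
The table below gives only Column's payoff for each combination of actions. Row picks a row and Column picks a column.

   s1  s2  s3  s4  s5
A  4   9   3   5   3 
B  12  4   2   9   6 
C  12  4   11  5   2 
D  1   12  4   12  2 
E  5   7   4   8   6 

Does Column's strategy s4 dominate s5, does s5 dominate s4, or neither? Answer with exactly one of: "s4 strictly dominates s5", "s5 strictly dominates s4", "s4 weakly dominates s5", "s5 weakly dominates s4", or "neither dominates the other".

s4's payoffs vs s5's, by Row's action — A: 5>3, B: 9>6, C: 5>2, D: 12>2, E: 8>6.
Every comparison favours s4, so s4 strictly dominates s5.

s4 strictly dominates s5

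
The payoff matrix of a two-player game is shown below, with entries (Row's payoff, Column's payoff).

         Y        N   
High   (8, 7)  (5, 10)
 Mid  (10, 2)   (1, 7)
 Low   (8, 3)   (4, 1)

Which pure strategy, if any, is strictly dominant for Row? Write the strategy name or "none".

High fails to dominate Mid at Y (8<10).
Mid fails to dominate High at N (1<5).
Low fails to dominate High at Y (8=8).
No single strategy dominates all the others.

none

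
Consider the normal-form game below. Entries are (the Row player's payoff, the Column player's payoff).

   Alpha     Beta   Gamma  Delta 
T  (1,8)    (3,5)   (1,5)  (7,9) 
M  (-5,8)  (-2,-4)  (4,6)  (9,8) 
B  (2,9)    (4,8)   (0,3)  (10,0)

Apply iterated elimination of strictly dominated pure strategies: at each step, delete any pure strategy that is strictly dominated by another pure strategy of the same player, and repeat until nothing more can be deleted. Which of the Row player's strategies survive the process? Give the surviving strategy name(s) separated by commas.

The Column player's strategy Beta is strictly dominated by Alpha (T: 8>5, M: 8>-4, B: 9>8) and is removed.
For the Column player, Alpha strictly dominates Gamma on the remaining rows (T: 8>5, M: 8>6, B: 9>3); eliminate Gamma.
For the Row player, B strictly dominates T on the remaining columns (Alpha: 2>1, Delta: 10>7); eliminate T.
Row M is eliminated: B beats it against every remaining column (Alpha: 2>-5, Delta: 10>9).
The Column player's strategy Delta is strictly dominated by Alpha (B: 9>0) and is removed.
Among the remaining strategies, none is strictly dominated by another pure strategy of the same player, so the elimination stops.
Surviving strategies — the Row player: {B}; the Column player: {Alpha}.

B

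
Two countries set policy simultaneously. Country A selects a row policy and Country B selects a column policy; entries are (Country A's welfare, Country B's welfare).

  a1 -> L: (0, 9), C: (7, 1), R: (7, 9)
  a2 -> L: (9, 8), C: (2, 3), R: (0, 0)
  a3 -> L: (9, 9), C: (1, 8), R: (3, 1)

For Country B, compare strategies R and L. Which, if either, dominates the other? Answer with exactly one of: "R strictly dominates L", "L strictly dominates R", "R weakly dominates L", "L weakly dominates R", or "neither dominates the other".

Compare R to L across each choice by Country A: a1: 9=9, a2: 0<8, a3: 1<9.
L is at least as good everywhere and strictly better somewhere (tied at a1), so L weakly dominates R.

L weakly dominates R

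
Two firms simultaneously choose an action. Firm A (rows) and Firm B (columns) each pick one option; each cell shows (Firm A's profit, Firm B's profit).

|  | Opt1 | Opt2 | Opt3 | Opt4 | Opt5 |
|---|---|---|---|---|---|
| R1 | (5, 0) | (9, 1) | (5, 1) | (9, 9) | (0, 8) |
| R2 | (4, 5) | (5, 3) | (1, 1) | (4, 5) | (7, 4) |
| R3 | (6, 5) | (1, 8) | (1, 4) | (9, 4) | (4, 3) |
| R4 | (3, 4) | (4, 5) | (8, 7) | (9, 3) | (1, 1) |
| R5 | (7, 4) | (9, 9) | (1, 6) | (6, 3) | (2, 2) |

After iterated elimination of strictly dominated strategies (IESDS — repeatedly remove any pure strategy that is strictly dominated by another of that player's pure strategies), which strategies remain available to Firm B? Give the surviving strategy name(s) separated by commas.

For Firm B, Opt4 strictly dominates Opt5 on the remaining rows (R1: 9>8, R2: 5>4, R3: 4>3, R4: 3>1, R5: 3>2); eliminate Opt5.
Row R2 is eliminated: R1 beats it against every remaining column (Opt1: 5>4, Opt2: 9>5, Opt3: 5>1, Opt4: 9>4).
Column Opt1 is eliminated: Opt2 beats it against every remaining row (R1: 1>0, R3: 8>5, R4: 5>4, R5: 9>4).
Among the remaining strategies, none is strictly dominated by another pure strategy of the same player, so the elimination stops.
Surviving strategies — Firm A: {R1, R3, R4, R5}; Firm B: {Opt2, Opt3, Opt4}.

Opt2, Opt3, Opt4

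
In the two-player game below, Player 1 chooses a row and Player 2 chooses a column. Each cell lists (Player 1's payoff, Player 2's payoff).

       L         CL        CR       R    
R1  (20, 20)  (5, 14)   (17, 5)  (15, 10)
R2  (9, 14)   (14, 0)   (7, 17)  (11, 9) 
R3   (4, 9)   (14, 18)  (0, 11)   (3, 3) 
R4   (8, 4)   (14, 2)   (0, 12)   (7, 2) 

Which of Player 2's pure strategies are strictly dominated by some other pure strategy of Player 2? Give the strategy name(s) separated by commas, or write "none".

L is not dominated — it holds its own against CL at R1 (20>14); CR at R1 (20>5); R at R1 (20>10).
CL: no other strategy beats it everywhere (L at R3 (18>9); CR at R1 (14>5); R at R1 (14>10)).
Nothing dominates CR: L at R2 (17>14); CL at R2 (17>0); R at R2 (17>9).
R: dominated, since L does at least as well everywhere (R1: 20>10, R2: 14>9, R3: 9>3, R4: 4>2).

R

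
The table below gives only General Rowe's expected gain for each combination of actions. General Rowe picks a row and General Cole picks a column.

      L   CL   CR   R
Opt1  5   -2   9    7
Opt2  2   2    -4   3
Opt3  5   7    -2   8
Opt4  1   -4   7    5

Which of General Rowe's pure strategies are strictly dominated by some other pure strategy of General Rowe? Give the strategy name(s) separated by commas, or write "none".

Opt1 is not dominated — it holds its own against Opt2 at L (5>2); Opt3 at L (5=5); Opt4 at L (5>1).
Opt3 strictly dominates Opt2 — L: 5>2, CL: 7>2, CR: -2>-4, R: 8>3.
Opt3 is not dominated — it holds its own against Opt1 at L (5=5); Opt2 at L (5>2); Opt4 at L (5>1).
Opt4 is strictly dominated by Opt1 (L: 5>1, CL: -2>-4, CR: 9>7, R: 7>5).

Opt2, Opt4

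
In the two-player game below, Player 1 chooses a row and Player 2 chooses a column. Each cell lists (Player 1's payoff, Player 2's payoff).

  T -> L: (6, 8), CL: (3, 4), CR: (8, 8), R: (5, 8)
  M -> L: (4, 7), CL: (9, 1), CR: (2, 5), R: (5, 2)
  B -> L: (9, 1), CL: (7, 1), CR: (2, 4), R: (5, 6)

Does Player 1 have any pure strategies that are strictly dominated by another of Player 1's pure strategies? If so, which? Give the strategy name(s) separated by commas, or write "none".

Nothing dominates T: M at L (6>4); B at CR (8>2).
M is not dominated — it holds its own against T at CL (9>3); B at CL (9>7).
B: no other strategy beats it everywhere (T at L (9>6); M at L (9>4)).

none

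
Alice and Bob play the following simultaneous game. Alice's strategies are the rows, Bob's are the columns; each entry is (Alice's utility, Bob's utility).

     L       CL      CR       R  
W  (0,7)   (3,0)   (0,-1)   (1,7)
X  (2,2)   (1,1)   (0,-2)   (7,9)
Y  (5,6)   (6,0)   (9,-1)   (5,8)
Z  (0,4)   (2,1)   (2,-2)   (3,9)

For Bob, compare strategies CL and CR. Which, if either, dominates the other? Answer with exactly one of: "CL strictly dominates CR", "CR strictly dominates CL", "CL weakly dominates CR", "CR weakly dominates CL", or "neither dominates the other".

CL's payoffs vs CR's, by Alice's action — W: 0>-1, X: 1>-2, Y: 0>-1, Z: 1>-2.
Every comparison favours CL, so CL strictly dominates CR.

CL strictly dominates CR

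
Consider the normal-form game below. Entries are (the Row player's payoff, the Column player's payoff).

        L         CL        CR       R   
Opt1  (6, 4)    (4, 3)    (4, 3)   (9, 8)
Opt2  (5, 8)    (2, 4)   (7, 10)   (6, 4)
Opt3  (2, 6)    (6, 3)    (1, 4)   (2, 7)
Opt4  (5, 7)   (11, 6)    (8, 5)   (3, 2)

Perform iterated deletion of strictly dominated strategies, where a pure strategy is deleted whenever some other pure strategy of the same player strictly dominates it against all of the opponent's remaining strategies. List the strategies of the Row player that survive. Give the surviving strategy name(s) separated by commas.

Opt1, Opt2, Opt4

The Row player's strategy Opt3 is strictly dominated by Opt4 (L: 5>2, CL: 11>6, CR: 8>1, R: 3>2) and is removed.
The Column player's strategy CL is strictly dominated by L (Opt1: 4>3, Opt2: 8>4, Opt4: 7>6) and is removed.
Among the remaining strategies, none is strictly dominated by another pure strategy of the same player, so the elimination stops.
Surviving strategies — the Row player: {Opt1, Opt2, Opt4}; the Column player: {L, CR, R}.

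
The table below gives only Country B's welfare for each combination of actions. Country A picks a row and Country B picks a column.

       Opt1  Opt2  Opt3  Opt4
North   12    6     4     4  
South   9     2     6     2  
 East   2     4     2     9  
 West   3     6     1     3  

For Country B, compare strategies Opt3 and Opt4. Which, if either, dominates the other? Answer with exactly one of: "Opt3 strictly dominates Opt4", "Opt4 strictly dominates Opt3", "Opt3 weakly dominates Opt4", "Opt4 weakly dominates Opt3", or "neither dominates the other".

neither dominates the other

Opt3's payoffs vs Opt4's, by Country A's action — North: 4=4, South: 6>2, East: 2<9, West: 1<3.
Opt3 does better at South but worse at East, West; neither strategy dominates the other.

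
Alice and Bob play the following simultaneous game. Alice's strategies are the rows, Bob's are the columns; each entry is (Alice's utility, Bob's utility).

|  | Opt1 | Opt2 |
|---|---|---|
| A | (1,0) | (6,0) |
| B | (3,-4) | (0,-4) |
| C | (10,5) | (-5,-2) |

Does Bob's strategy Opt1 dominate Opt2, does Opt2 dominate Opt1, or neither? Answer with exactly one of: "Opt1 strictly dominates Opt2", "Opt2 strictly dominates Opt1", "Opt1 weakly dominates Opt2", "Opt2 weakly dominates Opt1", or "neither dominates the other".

Compare Opt1 to Opt2 across each choice by Alice: A: 0=0, B: -4=-4, C: 5>-2.
Opt1 is at least as good everywhere and strictly better somewhere (tied only at A, B), so Opt1 weakly but not strictly dominates Opt2.

Opt1 weakly dominates Opt2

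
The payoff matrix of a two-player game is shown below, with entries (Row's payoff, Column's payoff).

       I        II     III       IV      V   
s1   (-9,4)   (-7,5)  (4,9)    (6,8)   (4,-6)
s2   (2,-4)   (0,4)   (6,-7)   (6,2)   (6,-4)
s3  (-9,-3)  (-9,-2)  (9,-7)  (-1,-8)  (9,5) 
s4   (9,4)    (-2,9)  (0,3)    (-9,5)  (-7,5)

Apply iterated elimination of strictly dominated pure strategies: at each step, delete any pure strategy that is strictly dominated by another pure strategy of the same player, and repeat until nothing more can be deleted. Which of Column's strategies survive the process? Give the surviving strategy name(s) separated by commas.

Column I is eliminated: II beats it against every remaining row (s1: 5>4, s2: 4>-4, s3: -2>-3, s4: 9>4).
Row's strategy s4 is strictly dominated by s2 (II: 0>-2, III: 6>0, IV: 6>-9, V: 6>-7) and is removed.
Among the remaining strategies, none is strictly dominated by another pure strategy of the same player, so the elimination stops.
Surviving strategies — Row: {s1, s2, s3}; Column: {II, III, IV, V}.

II, III, IV, V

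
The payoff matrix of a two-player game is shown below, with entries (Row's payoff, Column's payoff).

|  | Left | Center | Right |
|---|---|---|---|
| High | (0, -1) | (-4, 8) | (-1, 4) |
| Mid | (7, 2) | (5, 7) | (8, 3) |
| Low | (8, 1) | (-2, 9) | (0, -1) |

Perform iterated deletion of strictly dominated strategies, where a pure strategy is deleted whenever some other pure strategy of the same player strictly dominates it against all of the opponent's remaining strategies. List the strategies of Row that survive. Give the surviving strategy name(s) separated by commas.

Mid

For Row, Mid strictly dominates High on the remaining columns (Left: 7>0, Center: 5>-4, Right: 8>-1); eliminate High.
Column's strategy Left is strictly dominated by Center (Mid: 7>2, Low: 9>1) and is removed.
Row's strategy Low is strictly dominated by Mid (Center: 5>-2, Right: 8>0) and is removed.
Column Right is eliminated: Center beats it against every remaining row (Mid: 7>3).
Among the remaining strategies, none is strictly dominated by another pure strategy of the same player, so the elimination stops.
Surviving strategies — Row: {Mid}; Column: {Center}.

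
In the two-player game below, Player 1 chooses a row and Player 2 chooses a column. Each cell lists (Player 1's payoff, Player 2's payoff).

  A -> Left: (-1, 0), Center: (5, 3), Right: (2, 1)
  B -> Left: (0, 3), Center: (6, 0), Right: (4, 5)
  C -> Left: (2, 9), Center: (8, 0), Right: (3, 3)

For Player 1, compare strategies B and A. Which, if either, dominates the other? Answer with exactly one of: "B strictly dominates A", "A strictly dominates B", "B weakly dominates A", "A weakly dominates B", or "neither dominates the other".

B strictly dominates A

B's payoffs vs A's, by Player 2's action — Left: 0>-1, Center: 6>5, Right: 4>2.
Every comparison favours B, so B strictly dominates A.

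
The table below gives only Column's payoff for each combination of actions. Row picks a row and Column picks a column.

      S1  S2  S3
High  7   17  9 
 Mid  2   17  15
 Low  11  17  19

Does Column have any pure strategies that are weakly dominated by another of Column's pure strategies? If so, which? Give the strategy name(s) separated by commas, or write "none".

S1

S1: dominated, since S2 does at least as well everywhere (High: 17>7, Mid: 17>2, Low: 17>11).
Nothing dominates S2: S1 at High (17>7); S3 at High (17>9).
S3: no other strategy beats it everywhere (S1 at High (9>7); S2 at Low (19>17)).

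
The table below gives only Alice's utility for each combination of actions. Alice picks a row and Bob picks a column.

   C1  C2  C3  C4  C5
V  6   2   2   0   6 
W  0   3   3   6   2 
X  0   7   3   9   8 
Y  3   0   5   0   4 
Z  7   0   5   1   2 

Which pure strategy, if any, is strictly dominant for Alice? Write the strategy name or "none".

none

V fails to dominate W at C2 (2<3).
W fails to dominate V at C1 (0<6).
X fails to dominate V at C1 (0<6).
Y fails to dominate V at C1 (3<6).
Z fails to dominate V at C2 (0<2).
No single strategy dominates all the others.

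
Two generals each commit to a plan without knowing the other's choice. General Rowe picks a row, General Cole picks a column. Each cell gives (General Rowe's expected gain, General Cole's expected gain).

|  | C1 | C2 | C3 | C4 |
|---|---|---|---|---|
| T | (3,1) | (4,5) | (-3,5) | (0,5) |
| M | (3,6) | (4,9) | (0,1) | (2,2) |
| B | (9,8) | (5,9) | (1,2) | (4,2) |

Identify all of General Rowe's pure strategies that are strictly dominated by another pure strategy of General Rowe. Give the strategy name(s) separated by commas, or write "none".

B strictly dominates T — C1: 9>3, C2: 5>4, C3: 1>-3, C4: 4>0.
M: dominated, since B does at least as well everywhere (C1: 9>3, C2: 5>4, C3: 1>0, C4: 4>2).
Nothing dominates B: T at C1 (9>3); M at C1 (9>3).

T, M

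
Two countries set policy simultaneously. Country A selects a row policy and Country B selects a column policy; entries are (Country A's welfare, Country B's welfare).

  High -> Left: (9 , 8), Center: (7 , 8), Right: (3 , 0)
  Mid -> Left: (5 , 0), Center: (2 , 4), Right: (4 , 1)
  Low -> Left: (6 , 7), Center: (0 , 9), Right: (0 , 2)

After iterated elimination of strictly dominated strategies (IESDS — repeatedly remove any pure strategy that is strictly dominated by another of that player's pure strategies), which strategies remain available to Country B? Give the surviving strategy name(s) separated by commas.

Left, Center

For Country A, High strictly dominates Low on the remaining columns (Left: 9>6, Center: 7>0, Right: 3>0); eliminate Low.
Country B's strategy Right is strictly dominated by Center (High: 8>0, Mid: 4>1) and is removed.
Country A's strategy Mid is strictly dominated by High (Left: 9>5, Center: 7>2) and is removed.
Among the remaining strategies, none is strictly dominated by another pure strategy of the same player, so the elimination stops.
Surviving strategies — Country A: {High}; Country B: {Left, Center}.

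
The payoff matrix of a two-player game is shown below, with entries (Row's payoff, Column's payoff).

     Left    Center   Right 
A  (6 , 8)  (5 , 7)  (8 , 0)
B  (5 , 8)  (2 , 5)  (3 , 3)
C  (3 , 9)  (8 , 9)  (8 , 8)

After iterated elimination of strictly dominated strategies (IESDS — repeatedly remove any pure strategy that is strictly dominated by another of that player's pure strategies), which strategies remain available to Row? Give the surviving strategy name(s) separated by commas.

For Row, A strictly dominates B on the remaining columns (Left: 6>5, Center: 5>2, Right: 8>3); eliminate B.
Column Right is eliminated: Left beats it against every remaining row (A: 8>0, C: 9>8).
Among the remaining strategies, none is strictly dominated by another pure strategy of the same player, so the elimination stops.
Surviving strategies — Row: {A, C}; Column: {Left, Center}.

A, C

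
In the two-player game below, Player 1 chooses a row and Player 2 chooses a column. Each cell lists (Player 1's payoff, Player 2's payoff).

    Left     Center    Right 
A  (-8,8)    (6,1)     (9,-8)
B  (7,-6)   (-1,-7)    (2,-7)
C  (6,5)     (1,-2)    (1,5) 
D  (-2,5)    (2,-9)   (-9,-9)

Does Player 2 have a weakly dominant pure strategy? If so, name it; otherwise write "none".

Left vs Center: A: 8>1, B: -6>-7, C: 5>-2, D: 5>-9.
Left vs Right: A: 8>-8, B: -6>-7, C: 5=5, D: 5>-9.
Left is at least as good as every other strategy against every opponent action, so it is weakly dominant.

Left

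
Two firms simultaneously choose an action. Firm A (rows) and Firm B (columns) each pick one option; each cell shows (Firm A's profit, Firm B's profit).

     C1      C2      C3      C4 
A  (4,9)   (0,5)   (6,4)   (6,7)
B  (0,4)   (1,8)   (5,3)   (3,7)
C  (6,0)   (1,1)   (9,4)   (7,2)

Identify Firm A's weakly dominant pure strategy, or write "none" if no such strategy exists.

C

C vs A: C1: 6>4, C2: 1>0, C3: 9>6, C4: 7>6.
C vs B: C1: 6>0, C2: 1=1, C3: 9>5, C4: 7>3.
C is at least as good as every other strategy against every opponent action, so it is weakly dominant.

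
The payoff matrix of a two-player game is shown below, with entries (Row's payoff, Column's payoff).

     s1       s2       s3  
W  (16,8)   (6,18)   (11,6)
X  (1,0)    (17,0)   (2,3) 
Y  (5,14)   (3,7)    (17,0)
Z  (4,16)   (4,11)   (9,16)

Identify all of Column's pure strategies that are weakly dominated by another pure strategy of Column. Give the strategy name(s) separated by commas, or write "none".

Nothing dominates s1: s2 at Y (14>7); s3 at W (8>6).
s2: no other strategy beats it everywhere (s1 at W (18>8); s3 at W (18>6)).
Nothing dominates s3: s1 at X (3>0); s2 at X (3>0).

none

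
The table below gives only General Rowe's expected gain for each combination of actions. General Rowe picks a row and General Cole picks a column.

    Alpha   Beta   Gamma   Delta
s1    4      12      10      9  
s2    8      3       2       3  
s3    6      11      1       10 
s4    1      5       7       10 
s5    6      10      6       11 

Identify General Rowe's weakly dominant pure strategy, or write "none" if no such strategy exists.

s1 fails to dominate s2 at Alpha (4<8).
s2 fails to dominate s1 at Beta (3<12).
s3 fails to dominate s1 at Beta (11<12).
s4 fails to dominate s1 at Alpha (1<4).
s5 fails to dominate s1 at Beta (10<12).
No single strategy dominates all the others.

none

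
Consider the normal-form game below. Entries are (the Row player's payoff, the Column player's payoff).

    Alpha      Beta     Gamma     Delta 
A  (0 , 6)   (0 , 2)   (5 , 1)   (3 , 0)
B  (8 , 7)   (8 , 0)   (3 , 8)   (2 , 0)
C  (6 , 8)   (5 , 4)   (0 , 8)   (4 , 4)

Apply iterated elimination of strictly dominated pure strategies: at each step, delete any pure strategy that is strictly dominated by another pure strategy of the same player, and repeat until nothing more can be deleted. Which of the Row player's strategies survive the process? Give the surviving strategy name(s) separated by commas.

Column Beta is eliminated: Alpha beats it against every remaining row (A: 6>2, B: 7>0, C: 8>4).
The Column player's strategy Delta is strictly dominated by Alpha (A: 6>0, B: 7>0, C: 8>4) and is removed.
For the Row player, B strictly dominates C on the remaining columns (Alpha: 8>6, Gamma: 3>0); eliminate C.
Among the remaining strategies, none is strictly dominated by another pure strategy of the same player, so the elimination stops.
Surviving strategies — the Row player: {A, B}; the Column player: {Alpha, Gamma}.

A, B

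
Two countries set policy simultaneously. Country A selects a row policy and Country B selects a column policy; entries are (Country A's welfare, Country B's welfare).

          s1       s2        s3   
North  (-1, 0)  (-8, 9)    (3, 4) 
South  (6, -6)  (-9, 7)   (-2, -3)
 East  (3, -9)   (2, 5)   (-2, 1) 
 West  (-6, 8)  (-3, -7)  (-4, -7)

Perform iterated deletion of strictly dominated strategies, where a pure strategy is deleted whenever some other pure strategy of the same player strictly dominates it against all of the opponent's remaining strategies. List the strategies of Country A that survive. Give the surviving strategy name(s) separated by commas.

For Country A, East strictly dominates West on the remaining columns (s1: 3>-6, s2: 2>-3, s3: -2>-4); eliminate West.
Country B's strategy s1 is strictly dominated by s2 (North: 9>0, South: 7>-6, East: 5>-9) and is removed.
Country A's strategy South is strictly dominated by North (s2: -8>-9, s3: 3>-2) and is removed.
For Country B, s2 strictly dominates s3 on the remaining rows (North: 9>4, East: 5>1); eliminate s3.
Row North is eliminated: East beats it against every remaining column (s2: 2>-8).
Among the remaining strategies, none is strictly dominated by another pure strategy of the same player, so the elimination stops.
Surviving strategies — Country A: {East}; Country B: {s2}.

East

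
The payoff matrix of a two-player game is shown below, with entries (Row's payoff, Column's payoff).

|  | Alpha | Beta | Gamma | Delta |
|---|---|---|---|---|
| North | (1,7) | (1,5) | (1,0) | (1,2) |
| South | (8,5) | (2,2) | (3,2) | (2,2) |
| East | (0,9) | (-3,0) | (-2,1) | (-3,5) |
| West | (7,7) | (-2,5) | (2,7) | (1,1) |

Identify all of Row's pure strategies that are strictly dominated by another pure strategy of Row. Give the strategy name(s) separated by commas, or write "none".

North, East, West

South strictly dominates North — Alpha: 8>1, Beta: 2>1, Gamma: 3>1, Delta: 2>1.
South: no other strategy beats it everywhere (North at Alpha (8>1); East at Alpha (8>0); West at Alpha (8>7)).
East: dominated, since North does at least as well everywhere (Alpha: 1>0, Beta: 1>-3, Gamma: 1>-2, Delta: 1>-3).
West is strictly dominated by South (Alpha: 8>7, Beta: 2>-2, Gamma: 3>2, Delta: 2>1).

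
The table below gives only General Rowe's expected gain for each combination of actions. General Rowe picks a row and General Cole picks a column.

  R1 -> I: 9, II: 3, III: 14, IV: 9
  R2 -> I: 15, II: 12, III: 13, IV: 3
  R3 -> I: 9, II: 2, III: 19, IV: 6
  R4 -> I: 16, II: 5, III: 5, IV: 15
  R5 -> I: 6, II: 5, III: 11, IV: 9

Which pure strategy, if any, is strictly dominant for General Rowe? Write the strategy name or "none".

R1 fails to dominate R2 at I (9<15).
R2 fails to dominate R1 at III (13<14).
R3 fails to dominate R1 at I (9=9).
R4 fails to dominate R1 at III (5<14).
R5 fails to dominate R1 at I (6<9).
No single strategy dominates all the others.

none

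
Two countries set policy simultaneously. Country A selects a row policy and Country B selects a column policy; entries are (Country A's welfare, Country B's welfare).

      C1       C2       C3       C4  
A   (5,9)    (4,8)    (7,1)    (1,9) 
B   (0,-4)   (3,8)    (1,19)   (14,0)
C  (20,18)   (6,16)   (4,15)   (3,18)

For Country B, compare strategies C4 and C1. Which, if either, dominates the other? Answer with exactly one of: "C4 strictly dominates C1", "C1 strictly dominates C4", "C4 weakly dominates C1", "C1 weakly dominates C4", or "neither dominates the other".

C4's payoffs vs C1's, by Country A's action — A: 9=9, B: 0>-4, C: 18=18.
C4 is at least as good everywhere and strictly better somewhere (tied only at A, C), so C4 weakly but not strictly dominates C1.

C4 weakly dominates C1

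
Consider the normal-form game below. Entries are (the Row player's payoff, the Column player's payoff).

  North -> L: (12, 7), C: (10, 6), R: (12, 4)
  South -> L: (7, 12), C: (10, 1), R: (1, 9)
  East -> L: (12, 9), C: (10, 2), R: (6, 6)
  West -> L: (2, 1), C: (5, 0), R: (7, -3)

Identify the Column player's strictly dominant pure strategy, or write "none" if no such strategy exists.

L vs C: North: 7>6, South: 12>1, East: 9>2, West: 1>0.
L vs R: North: 7>4, South: 12>9, East: 9>6, West: 1>-3.
L strictly beats every other strategy against every opponent action, so it is strictly dominant.

L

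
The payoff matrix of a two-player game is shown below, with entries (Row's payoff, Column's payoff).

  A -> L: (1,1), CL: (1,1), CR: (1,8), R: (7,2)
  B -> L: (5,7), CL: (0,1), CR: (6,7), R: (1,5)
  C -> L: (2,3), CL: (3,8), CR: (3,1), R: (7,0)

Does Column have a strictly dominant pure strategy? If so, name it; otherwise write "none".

L fails to dominate CL at A (1=1).
CL fails to dominate L at A (1=1).
CR fails to dominate L at B (7=7).
R fails to dominate L at B (5<7).
No single strategy dominates all the others.

none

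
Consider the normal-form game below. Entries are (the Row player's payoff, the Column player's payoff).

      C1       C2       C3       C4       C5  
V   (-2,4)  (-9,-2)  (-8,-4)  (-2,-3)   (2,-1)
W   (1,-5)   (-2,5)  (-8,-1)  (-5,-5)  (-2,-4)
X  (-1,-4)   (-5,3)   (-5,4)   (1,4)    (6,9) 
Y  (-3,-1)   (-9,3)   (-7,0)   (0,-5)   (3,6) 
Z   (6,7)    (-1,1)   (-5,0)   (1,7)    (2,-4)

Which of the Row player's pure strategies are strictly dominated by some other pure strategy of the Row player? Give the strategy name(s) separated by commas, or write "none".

V is strictly dominated by X (C1: -1>-2, C2: -5>-9, C3: -5>-8, C4: 1>-2, C5: 6>2).
Z strictly dominates W — C1: 6>1, C2: -1>-2, C3: -5>-8, C4: 1>-5, C5: 2>-2.
X: no other strategy beats it everywhere (V at C1 (-1>-2); W at C3 (-5>-8); Y at C1 (-1>-3); Z at C3 (-5=-5)).
X strictly dominates Y — C1: -1>-3, C2: -5>-9, C3: -5>-7, C4: 1>0, C5: 6>3.
Z: no other strategy beats it everywhere (V at C1 (6>-2); W at C1 (6>1); X at C1 (6>-1); Y at C1 (6>-3)).

V, W, Y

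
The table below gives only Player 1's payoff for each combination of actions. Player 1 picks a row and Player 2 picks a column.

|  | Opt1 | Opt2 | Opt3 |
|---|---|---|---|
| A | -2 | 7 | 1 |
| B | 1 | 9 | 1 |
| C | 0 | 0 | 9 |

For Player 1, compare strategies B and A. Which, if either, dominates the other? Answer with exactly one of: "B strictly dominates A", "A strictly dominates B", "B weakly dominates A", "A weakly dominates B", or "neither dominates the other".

B weakly dominates A

Compare B to A across each opponent action: Opt1: 1>-2, Opt2: 9>7, Opt3: 1=1.
B is at least as good everywhere and strictly better somewhere (tied only at Opt3), so B weakly but not strictly dominates A.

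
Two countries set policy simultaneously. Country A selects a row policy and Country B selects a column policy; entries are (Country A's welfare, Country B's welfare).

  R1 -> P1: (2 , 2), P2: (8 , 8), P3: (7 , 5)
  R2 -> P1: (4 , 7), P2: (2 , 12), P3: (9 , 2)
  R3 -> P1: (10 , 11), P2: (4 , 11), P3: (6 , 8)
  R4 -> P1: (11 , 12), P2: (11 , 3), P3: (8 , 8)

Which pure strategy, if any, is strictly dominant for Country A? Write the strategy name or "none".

none

R1 fails to dominate R2 at P1 (2<4).
R2 fails to dominate R1 at P2 (2<8).
R3 fails to dominate R1 at P2 (4<8).
R4 fails to dominate R2 at P3 (8<9).
No single strategy dominates all the others.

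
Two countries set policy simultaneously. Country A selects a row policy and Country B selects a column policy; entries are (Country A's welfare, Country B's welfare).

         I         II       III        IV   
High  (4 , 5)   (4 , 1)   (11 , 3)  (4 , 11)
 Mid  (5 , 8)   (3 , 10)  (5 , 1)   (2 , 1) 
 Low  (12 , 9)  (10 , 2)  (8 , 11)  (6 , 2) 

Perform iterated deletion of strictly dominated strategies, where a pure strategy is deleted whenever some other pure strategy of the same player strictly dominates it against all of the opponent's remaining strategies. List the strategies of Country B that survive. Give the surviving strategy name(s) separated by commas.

I, III, IV

For Country A, Low strictly dominates Mid on the remaining columns (I: 12>5, II: 10>3, III: 8>5, IV: 6>2); eliminate Mid.
Column II is eliminated: I beats it against every remaining row (High: 5>1, Low: 9>2).
Among the remaining strategies, none is strictly dominated by another pure strategy of the same player, so the elimination stops.
Surviving strategies — Country A: {High, Low}; Country B: {I, III, IV}.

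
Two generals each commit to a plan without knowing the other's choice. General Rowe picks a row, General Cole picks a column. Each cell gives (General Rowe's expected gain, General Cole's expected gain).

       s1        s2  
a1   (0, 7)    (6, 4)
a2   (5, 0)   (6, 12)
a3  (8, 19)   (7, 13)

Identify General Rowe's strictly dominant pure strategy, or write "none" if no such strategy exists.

a3 vs a1: s1: 8>0, s2: 7>6.
a3 vs a2: s1: 8>5, s2: 7>6.
a3 strictly beats every other strategy against every opponent action, so it is strictly dominant.

a3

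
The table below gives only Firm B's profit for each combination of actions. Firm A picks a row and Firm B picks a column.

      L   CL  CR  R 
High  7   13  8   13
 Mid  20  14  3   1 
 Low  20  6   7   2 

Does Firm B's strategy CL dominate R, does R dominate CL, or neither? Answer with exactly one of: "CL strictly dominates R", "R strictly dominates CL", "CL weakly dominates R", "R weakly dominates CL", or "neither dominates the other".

Compare CL to R across each choice by Firm A: High: 13=13, Mid: 14>1, Low: 6>2.
CL is at least as good everywhere and strictly better somewhere (tied only at High), so CL weakly but not strictly dominates R.

CL weakly dominates R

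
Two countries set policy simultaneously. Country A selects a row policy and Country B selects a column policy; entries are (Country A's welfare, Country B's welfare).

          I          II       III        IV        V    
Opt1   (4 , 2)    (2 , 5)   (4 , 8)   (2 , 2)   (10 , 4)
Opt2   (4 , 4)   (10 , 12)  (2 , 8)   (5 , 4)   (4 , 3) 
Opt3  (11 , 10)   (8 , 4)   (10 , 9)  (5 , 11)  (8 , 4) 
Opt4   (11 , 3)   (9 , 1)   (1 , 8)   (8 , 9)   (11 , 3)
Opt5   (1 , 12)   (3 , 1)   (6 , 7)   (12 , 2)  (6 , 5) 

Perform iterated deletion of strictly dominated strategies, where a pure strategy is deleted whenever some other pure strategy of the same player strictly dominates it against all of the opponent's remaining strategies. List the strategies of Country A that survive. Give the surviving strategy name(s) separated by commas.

Column V is eliminated: III beats it against every remaining row (Opt1: 8>4, Opt2: 8>3, Opt3: 9>4, Opt4: 8>3, Opt5: 7>5).
For Country A, Opt3 strictly dominates Opt1 on the remaining columns (I: 11>4, II: 8>2, III: 10>4, IV: 5>2); eliminate Opt1.
Among the remaining strategies, none is strictly dominated by another pure strategy of the same player, so the elimination stops.
Surviving strategies — Country A: {Opt2, Opt3, Opt4, Opt5}; Country B: {I, II, III, IV}.

Opt2, Opt3, Opt4, Opt5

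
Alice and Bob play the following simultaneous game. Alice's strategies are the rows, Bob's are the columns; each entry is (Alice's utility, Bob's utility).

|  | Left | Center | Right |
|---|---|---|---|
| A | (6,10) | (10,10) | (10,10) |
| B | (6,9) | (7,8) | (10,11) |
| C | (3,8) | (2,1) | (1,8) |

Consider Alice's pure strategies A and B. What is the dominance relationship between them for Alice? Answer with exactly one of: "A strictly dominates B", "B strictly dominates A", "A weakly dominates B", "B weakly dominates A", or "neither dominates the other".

A's payoffs vs B's, by Bob's action — Left: 6=6, Center: 10>7, Right: 10=10.
A is at least as good everywhere and strictly better somewhere (tied only at Left, Right), so A weakly but not strictly dominates B.

A weakly dominates B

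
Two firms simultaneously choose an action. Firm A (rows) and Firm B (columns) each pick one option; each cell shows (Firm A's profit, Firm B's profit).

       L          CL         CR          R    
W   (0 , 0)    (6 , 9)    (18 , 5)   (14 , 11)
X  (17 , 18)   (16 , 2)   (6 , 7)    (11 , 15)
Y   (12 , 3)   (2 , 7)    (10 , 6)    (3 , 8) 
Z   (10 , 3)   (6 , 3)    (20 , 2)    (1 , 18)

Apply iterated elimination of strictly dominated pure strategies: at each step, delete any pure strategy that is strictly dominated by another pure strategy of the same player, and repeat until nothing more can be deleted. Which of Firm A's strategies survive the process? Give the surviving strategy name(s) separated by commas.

W, X

For Firm B, R strictly dominates CL on the remaining rows (W: 11>9, X: 15>2, Y: 8>7, Z: 18>3); eliminate CL.
Column CR is eliminated: R beats it against every remaining row (W: 11>5, X: 15>7, Y: 8>6, Z: 18>2).
Row Y is eliminated: X beats it against every remaining column (L: 17>12, R: 11>3).
For Firm A, X strictly dominates Z on the remaining columns (L: 17>10, R: 11>1); eliminate Z.
Among the remaining strategies, none is strictly dominated by another pure strategy of the same player, so the elimination stops.
Surviving strategies — Firm A: {W, X}; Firm B: {L, R}.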